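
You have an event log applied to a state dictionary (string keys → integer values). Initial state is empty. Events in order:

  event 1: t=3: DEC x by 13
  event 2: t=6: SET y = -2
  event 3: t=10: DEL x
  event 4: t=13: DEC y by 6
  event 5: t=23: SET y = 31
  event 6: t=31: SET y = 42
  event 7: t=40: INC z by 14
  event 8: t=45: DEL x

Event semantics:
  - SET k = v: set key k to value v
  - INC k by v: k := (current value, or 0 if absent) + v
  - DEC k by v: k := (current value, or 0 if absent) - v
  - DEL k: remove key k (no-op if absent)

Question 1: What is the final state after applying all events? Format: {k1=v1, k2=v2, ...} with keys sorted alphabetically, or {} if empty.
Answer: {y=42, z=14}

Derivation:
  after event 1 (t=3: DEC x by 13): {x=-13}
  after event 2 (t=6: SET y = -2): {x=-13, y=-2}
  after event 3 (t=10: DEL x): {y=-2}
  after event 4 (t=13: DEC y by 6): {y=-8}
  after event 5 (t=23: SET y = 31): {y=31}
  after event 6 (t=31: SET y = 42): {y=42}
  after event 7 (t=40: INC z by 14): {y=42, z=14}
  after event 8 (t=45: DEL x): {y=42, z=14}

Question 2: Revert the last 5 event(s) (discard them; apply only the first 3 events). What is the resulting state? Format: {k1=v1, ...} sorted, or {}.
Keep first 3 events (discard last 5):
  after event 1 (t=3: DEC x by 13): {x=-13}
  after event 2 (t=6: SET y = -2): {x=-13, y=-2}
  after event 3 (t=10: DEL x): {y=-2}

Answer: {y=-2}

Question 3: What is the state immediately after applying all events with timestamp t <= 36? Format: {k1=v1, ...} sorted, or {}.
Answer: {y=42}

Derivation:
Apply events with t <= 36 (6 events):
  after event 1 (t=3: DEC x by 13): {x=-13}
  after event 2 (t=6: SET y = -2): {x=-13, y=-2}
  after event 3 (t=10: DEL x): {y=-2}
  after event 4 (t=13: DEC y by 6): {y=-8}
  after event 5 (t=23: SET y = 31): {y=31}
  after event 6 (t=31: SET y = 42): {y=42}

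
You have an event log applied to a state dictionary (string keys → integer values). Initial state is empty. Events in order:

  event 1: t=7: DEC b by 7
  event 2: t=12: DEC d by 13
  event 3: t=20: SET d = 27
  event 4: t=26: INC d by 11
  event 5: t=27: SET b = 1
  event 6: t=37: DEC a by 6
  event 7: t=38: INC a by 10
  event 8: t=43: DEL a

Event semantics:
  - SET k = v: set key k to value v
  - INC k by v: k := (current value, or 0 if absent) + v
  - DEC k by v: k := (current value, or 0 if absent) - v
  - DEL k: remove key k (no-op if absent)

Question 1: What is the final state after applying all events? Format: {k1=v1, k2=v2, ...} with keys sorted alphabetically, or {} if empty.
  after event 1 (t=7: DEC b by 7): {b=-7}
  after event 2 (t=12: DEC d by 13): {b=-7, d=-13}
  after event 3 (t=20: SET d = 27): {b=-7, d=27}
  after event 4 (t=26: INC d by 11): {b=-7, d=38}
  after event 5 (t=27: SET b = 1): {b=1, d=38}
  after event 6 (t=37: DEC a by 6): {a=-6, b=1, d=38}
  after event 7 (t=38: INC a by 10): {a=4, b=1, d=38}
  after event 8 (t=43: DEL a): {b=1, d=38}

Answer: {b=1, d=38}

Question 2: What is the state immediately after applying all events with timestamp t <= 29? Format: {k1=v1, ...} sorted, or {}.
Answer: {b=1, d=38}

Derivation:
Apply events with t <= 29 (5 events):
  after event 1 (t=7: DEC b by 7): {b=-7}
  after event 2 (t=12: DEC d by 13): {b=-7, d=-13}
  after event 3 (t=20: SET d = 27): {b=-7, d=27}
  after event 4 (t=26: INC d by 11): {b=-7, d=38}
  after event 5 (t=27: SET b = 1): {b=1, d=38}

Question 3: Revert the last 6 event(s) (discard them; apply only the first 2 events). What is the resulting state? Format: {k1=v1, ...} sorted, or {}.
Keep first 2 events (discard last 6):
  after event 1 (t=7: DEC b by 7): {b=-7}
  after event 2 (t=12: DEC d by 13): {b=-7, d=-13}

Answer: {b=-7, d=-13}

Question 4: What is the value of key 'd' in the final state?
Track key 'd' through all 8 events:
  event 1 (t=7: DEC b by 7): d unchanged
  event 2 (t=12: DEC d by 13): d (absent) -> -13
  event 3 (t=20: SET d = 27): d -13 -> 27
  event 4 (t=26: INC d by 11): d 27 -> 38
  event 5 (t=27: SET b = 1): d unchanged
  event 6 (t=37: DEC a by 6): d unchanged
  event 7 (t=38: INC a by 10): d unchanged
  event 8 (t=43: DEL a): d unchanged
Final: d = 38

Answer: 38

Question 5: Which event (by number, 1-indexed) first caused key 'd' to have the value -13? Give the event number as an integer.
Answer: 2

Derivation:
Looking for first event where d becomes -13:
  event 2: d (absent) -> -13  <-- first match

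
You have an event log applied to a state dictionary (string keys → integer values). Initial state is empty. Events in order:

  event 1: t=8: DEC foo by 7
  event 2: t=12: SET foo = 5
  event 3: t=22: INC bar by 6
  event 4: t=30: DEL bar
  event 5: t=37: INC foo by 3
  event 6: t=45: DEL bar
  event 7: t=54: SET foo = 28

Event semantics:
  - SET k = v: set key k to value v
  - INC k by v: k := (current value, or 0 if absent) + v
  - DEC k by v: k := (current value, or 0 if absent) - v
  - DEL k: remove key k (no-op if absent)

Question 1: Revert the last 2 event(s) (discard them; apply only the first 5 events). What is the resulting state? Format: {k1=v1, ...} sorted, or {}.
Answer: {foo=8}

Derivation:
Keep first 5 events (discard last 2):
  after event 1 (t=8: DEC foo by 7): {foo=-7}
  after event 2 (t=12: SET foo = 5): {foo=5}
  after event 3 (t=22: INC bar by 6): {bar=6, foo=5}
  after event 4 (t=30: DEL bar): {foo=5}
  after event 5 (t=37: INC foo by 3): {foo=8}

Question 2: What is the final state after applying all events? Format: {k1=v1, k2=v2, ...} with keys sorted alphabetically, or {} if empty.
Answer: {foo=28}

Derivation:
  after event 1 (t=8: DEC foo by 7): {foo=-7}
  after event 2 (t=12: SET foo = 5): {foo=5}
  after event 3 (t=22: INC bar by 6): {bar=6, foo=5}
  after event 4 (t=30: DEL bar): {foo=5}
  after event 5 (t=37: INC foo by 3): {foo=8}
  after event 6 (t=45: DEL bar): {foo=8}
  after event 7 (t=54: SET foo = 28): {foo=28}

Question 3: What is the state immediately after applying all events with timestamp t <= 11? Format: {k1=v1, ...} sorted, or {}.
Answer: {foo=-7}

Derivation:
Apply events with t <= 11 (1 events):
  after event 1 (t=8: DEC foo by 7): {foo=-7}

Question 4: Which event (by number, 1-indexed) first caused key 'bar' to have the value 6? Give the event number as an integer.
Answer: 3

Derivation:
Looking for first event where bar becomes 6:
  event 3: bar (absent) -> 6  <-- first match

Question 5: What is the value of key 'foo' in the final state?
Answer: 28

Derivation:
Track key 'foo' through all 7 events:
  event 1 (t=8: DEC foo by 7): foo (absent) -> -7
  event 2 (t=12: SET foo = 5): foo -7 -> 5
  event 3 (t=22: INC bar by 6): foo unchanged
  event 4 (t=30: DEL bar): foo unchanged
  event 5 (t=37: INC foo by 3): foo 5 -> 8
  event 6 (t=45: DEL bar): foo unchanged
  event 7 (t=54: SET foo = 28): foo 8 -> 28
Final: foo = 28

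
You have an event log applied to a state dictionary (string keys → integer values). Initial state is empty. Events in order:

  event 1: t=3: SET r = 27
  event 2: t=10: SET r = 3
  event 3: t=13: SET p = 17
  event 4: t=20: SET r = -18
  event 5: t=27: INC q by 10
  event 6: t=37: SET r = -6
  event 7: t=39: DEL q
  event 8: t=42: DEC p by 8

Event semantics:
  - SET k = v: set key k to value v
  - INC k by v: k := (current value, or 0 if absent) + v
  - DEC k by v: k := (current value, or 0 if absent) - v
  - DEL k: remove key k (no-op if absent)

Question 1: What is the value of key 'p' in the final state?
Track key 'p' through all 8 events:
  event 1 (t=3: SET r = 27): p unchanged
  event 2 (t=10: SET r = 3): p unchanged
  event 3 (t=13: SET p = 17): p (absent) -> 17
  event 4 (t=20: SET r = -18): p unchanged
  event 5 (t=27: INC q by 10): p unchanged
  event 6 (t=37: SET r = -6): p unchanged
  event 7 (t=39: DEL q): p unchanged
  event 8 (t=42: DEC p by 8): p 17 -> 9
Final: p = 9

Answer: 9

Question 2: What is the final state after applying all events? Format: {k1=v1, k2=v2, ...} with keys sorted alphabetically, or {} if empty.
  after event 1 (t=3: SET r = 27): {r=27}
  after event 2 (t=10: SET r = 3): {r=3}
  after event 3 (t=13: SET p = 17): {p=17, r=3}
  after event 4 (t=20: SET r = -18): {p=17, r=-18}
  after event 5 (t=27: INC q by 10): {p=17, q=10, r=-18}
  after event 6 (t=37: SET r = -6): {p=17, q=10, r=-6}
  after event 7 (t=39: DEL q): {p=17, r=-6}
  after event 8 (t=42: DEC p by 8): {p=9, r=-6}

Answer: {p=9, r=-6}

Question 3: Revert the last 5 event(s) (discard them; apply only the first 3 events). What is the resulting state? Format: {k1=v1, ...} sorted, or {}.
Answer: {p=17, r=3}

Derivation:
Keep first 3 events (discard last 5):
  after event 1 (t=3: SET r = 27): {r=27}
  after event 2 (t=10: SET r = 3): {r=3}
  after event 3 (t=13: SET p = 17): {p=17, r=3}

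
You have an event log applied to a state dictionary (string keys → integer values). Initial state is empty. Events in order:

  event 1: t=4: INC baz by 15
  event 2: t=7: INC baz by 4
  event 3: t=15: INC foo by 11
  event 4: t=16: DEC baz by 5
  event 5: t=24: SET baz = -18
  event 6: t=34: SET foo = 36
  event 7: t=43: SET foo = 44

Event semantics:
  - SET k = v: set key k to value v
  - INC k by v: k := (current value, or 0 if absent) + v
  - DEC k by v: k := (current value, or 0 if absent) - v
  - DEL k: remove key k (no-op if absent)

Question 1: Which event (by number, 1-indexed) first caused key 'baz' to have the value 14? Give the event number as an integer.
Answer: 4

Derivation:
Looking for first event where baz becomes 14:
  event 1: baz = 15
  event 2: baz = 19
  event 3: baz = 19
  event 4: baz 19 -> 14  <-- first match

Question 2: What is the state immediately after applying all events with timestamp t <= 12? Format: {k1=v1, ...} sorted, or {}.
Answer: {baz=19}

Derivation:
Apply events with t <= 12 (2 events):
  after event 1 (t=4: INC baz by 15): {baz=15}
  after event 2 (t=7: INC baz by 4): {baz=19}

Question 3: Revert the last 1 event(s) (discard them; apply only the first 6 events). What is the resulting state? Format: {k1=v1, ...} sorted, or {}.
Keep first 6 events (discard last 1):
  after event 1 (t=4: INC baz by 15): {baz=15}
  after event 2 (t=7: INC baz by 4): {baz=19}
  after event 3 (t=15: INC foo by 11): {baz=19, foo=11}
  after event 4 (t=16: DEC baz by 5): {baz=14, foo=11}
  after event 5 (t=24: SET baz = -18): {baz=-18, foo=11}
  after event 6 (t=34: SET foo = 36): {baz=-18, foo=36}

Answer: {baz=-18, foo=36}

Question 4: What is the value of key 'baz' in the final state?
Track key 'baz' through all 7 events:
  event 1 (t=4: INC baz by 15): baz (absent) -> 15
  event 2 (t=7: INC baz by 4): baz 15 -> 19
  event 3 (t=15: INC foo by 11): baz unchanged
  event 4 (t=16: DEC baz by 5): baz 19 -> 14
  event 5 (t=24: SET baz = -18): baz 14 -> -18
  event 6 (t=34: SET foo = 36): baz unchanged
  event 7 (t=43: SET foo = 44): baz unchanged
Final: baz = -18

Answer: -18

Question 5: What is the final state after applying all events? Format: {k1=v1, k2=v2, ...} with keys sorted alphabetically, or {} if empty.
  after event 1 (t=4: INC baz by 15): {baz=15}
  after event 2 (t=7: INC baz by 4): {baz=19}
  after event 3 (t=15: INC foo by 11): {baz=19, foo=11}
  after event 4 (t=16: DEC baz by 5): {baz=14, foo=11}
  after event 5 (t=24: SET baz = -18): {baz=-18, foo=11}
  after event 6 (t=34: SET foo = 36): {baz=-18, foo=36}
  after event 7 (t=43: SET foo = 44): {baz=-18, foo=44}

Answer: {baz=-18, foo=44}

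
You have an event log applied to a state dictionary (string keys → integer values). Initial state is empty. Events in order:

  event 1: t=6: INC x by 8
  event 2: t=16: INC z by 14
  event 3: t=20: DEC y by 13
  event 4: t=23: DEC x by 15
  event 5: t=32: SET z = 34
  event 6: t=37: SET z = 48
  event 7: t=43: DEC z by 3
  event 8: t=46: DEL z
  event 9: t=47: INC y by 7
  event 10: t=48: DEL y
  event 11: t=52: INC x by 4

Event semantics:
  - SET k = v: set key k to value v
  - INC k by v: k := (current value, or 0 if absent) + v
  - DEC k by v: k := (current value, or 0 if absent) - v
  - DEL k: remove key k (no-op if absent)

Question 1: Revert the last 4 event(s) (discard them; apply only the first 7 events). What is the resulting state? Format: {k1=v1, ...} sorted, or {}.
Answer: {x=-7, y=-13, z=45}

Derivation:
Keep first 7 events (discard last 4):
  after event 1 (t=6: INC x by 8): {x=8}
  after event 2 (t=16: INC z by 14): {x=8, z=14}
  after event 3 (t=20: DEC y by 13): {x=8, y=-13, z=14}
  after event 4 (t=23: DEC x by 15): {x=-7, y=-13, z=14}
  after event 5 (t=32: SET z = 34): {x=-7, y=-13, z=34}
  after event 6 (t=37: SET z = 48): {x=-7, y=-13, z=48}
  after event 7 (t=43: DEC z by 3): {x=-7, y=-13, z=45}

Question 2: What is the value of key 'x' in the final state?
Answer: -3

Derivation:
Track key 'x' through all 11 events:
  event 1 (t=6: INC x by 8): x (absent) -> 8
  event 2 (t=16: INC z by 14): x unchanged
  event 3 (t=20: DEC y by 13): x unchanged
  event 4 (t=23: DEC x by 15): x 8 -> -7
  event 5 (t=32: SET z = 34): x unchanged
  event 6 (t=37: SET z = 48): x unchanged
  event 7 (t=43: DEC z by 3): x unchanged
  event 8 (t=46: DEL z): x unchanged
  event 9 (t=47: INC y by 7): x unchanged
  event 10 (t=48: DEL y): x unchanged
  event 11 (t=52: INC x by 4): x -7 -> -3
Final: x = -3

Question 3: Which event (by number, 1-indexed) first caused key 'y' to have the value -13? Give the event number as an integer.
Looking for first event where y becomes -13:
  event 3: y (absent) -> -13  <-- first match

Answer: 3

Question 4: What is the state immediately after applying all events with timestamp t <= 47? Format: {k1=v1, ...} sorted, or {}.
Answer: {x=-7, y=-6}

Derivation:
Apply events with t <= 47 (9 events):
  after event 1 (t=6: INC x by 8): {x=8}
  after event 2 (t=16: INC z by 14): {x=8, z=14}
  after event 3 (t=20: DEC y by 13): {x=8, y=-13, z=14}
  after event 4 (t=23: DEC x by 15): {x=-7, y=-13, z=14}
  after event 5 (t=32: SET z = 34): {x=-7, y=-13, z=34}
  after event 6 (t=37: SET z = 48): {x=-7, y=-13, z=48}
  after event 7 (t=43: DEC z by 3): {x=-7, y=-13, z=45}
  after event 8 (t=46: DEL z): {x=-7, y=-13}
  after event 9 (t=47: INC y by 7): {x=-7, y=-6}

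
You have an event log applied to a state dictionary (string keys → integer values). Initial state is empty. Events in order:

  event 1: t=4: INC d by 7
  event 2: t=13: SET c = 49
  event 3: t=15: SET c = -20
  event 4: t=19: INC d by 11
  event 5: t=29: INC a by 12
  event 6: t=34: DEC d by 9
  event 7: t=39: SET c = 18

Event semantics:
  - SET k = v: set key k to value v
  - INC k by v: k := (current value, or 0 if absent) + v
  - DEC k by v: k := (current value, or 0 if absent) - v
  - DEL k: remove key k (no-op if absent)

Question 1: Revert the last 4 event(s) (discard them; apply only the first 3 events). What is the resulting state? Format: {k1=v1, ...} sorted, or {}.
Keep first 3 events (discard last 4):
  after event 1 (t=4: INC d by 7): {d=7}
  after event 2 (t=13: SET c = 49): {c=49, d=7}
  after event 3 (t=15: SET c = -20): {c=-20, d=7}

Answer: {c=-20, d=7}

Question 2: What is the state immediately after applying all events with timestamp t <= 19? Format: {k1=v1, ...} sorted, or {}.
Apply events with t <= 19 (4 events):
  after event 1 (t=4: INC d by 7): {d=7}
  after event 2 (t=13: SET c = 49): {c=49, d=7}
  after event 3 (t=15: SET c = -20): {c=-20, d=7}
  after event 4 (t=19: INC d by 11): {c=-20, d=18}

Answer: {c=-20, d=18}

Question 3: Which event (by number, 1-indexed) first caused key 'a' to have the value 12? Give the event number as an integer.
Looking for first event where a becomes 12:
  event 5: a (absent) -> 12  <-- first match

Answer: 5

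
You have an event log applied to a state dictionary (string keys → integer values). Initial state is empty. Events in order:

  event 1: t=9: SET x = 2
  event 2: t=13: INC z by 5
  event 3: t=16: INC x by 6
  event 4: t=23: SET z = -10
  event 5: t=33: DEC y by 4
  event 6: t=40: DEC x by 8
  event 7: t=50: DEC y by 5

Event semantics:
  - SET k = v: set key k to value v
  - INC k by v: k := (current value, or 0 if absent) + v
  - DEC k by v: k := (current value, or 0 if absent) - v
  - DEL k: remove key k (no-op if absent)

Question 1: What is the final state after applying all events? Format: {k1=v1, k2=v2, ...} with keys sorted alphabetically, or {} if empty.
  after event 1 (t=9: SET x = 2): {x=2}
  after event 2 (t=13: INC z by 5): {x=2, z=5}
  after event 3 (t=16: INC x by 6): {x=8, z=5}
  after event 4 (t=23: SET z = -10): {x=8, z=-10}
  after event 5 (t=33: DEC y by 4): {x=8, y=-4, z=-10}
  after event 6 (t=40: DEC x by 8): {x=0, y=-4, z=-10}
  after event 7 (t=50: DEC y by 5): {x=0, y=-9, z=-10}

Answer: {x=0, y=-9, z=-10}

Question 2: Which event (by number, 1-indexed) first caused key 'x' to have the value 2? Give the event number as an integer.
Answer: 1

Derivation:
Looking for first event where x becomes 2:
  event 1: x (absent) -> 2  <-- first match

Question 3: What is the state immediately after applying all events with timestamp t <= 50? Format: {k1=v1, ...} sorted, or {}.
Apply events with t <= 50 (7 events):
  after event 1 (t=9: SET x = 2): {x=2}
  after event 2 (t=13: INC z by 5): {x=2, z=5}
  after event 3 (t=16: INC x by 6): {x=8, z=5}
  after event 4 (t=23: SET z = -10): {x=8, z=-10}
  after event 5 (t=33: DEC y by 4): {x=8, y=-4, z=-10}
  after event 6 (t=40: DEC x by 8): {x=0, y=-4, z=-10}
  after event 7 (t=50: DEC y by 5): {x=0, y=-9, z=-10}

Answer: {x=0, y=-9, z=-10}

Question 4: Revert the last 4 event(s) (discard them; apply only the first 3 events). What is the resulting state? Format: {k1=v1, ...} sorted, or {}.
Keep first 3 events (discard last 4):
  after event 1 (t=9: SET x = 2): {x=2}
  after event 2 (t=13: INC z by 5): {x=2, z=5}
  after event 3 (t=16: INC x by 6): {x=8, z=5}

Answer: {x=8, z=5}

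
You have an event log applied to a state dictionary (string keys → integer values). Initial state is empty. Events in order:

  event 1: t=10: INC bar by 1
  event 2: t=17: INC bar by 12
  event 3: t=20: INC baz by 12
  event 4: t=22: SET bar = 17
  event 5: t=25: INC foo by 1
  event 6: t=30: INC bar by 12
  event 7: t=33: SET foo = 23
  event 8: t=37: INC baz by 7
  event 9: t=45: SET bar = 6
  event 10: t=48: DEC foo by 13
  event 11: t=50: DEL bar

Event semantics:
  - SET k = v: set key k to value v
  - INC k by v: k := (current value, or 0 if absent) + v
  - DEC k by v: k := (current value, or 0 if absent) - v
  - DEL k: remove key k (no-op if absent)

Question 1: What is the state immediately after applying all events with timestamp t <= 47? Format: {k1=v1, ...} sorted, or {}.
Answer: {bar=6, baz=19, foo=23}

Derivation:
Apply events with t <= 47 (9 events):
  after event 1 (t=10: INC bar by 1): {bar=1}
  after event 2 (t=17: INC bar by 12): {bar=13}
  after event 3 (t=20: INC baz by 12): {bar=13, baz=12}
  after event 4 (t=22: SET bar = 17): {bar=17, baz=12}
  after event 5 (t=25: INC foo by 1): {bar=17, baz=12, foo=1}
  after event 6 (t=30: INC bar by 12): {bar=29, baz=12, foo=1}
  after event 7 (t=33: SET foo = 23): {bar=29, baz=12, foo=23}
  after event 8 (t=37: INC baz by 7): {bar=29, baz=19, foo=23}
  after event 9 (t=45: SET bar = 6): {bar=6, baz=19, foo=23}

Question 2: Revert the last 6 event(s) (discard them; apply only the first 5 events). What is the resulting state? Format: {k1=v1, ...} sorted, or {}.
Answer: {bar=17, baz=12, foo=1}

Derivation:
Keep first 5 events (discard last 6):
  after event 1 (t=10: INC bar by 1): {bar=1}
  after event 2 (t=17: INC bar by 12): {bar=13}
  after event 3 (t=20: INC baz by 12): {bar=13, baz=12}
  after event 4 (t=22: SET bar = 17): {bar=17, baz=12}
  after event 5 (t=25: INC foo by 1): {bar=17, baz=12, foo=1}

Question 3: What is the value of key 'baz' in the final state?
Track key 'baz' through all 11 events:
  event 1 (t=10: INC bar by 1): baz unchanged
  event 2 (t=17: INC bar by 12): baz unchanged
  event 3 (t=20: INC baz by 12): baz (absent) -> 12
  event 4 (t=22: SET bar = 17): baz unchanged
  event 5 (t=25: INC foo by 1): baz unchanged
  event 6 (t=30: INC bar by 12): baz unchanged
  event 7 (t=33: SET foo = 23): baz unchanged
  event 8 (t=37: INC baz by 7): baz 12 -> 19
  event 9 (t=45: SET bar = 6): baz unchanged
  event 10 (t=48: DEC foo by 13): baz unchanged
  event 11 (t=50: DEL bar): baz unchanged
Final: baz = 19

Answer: 19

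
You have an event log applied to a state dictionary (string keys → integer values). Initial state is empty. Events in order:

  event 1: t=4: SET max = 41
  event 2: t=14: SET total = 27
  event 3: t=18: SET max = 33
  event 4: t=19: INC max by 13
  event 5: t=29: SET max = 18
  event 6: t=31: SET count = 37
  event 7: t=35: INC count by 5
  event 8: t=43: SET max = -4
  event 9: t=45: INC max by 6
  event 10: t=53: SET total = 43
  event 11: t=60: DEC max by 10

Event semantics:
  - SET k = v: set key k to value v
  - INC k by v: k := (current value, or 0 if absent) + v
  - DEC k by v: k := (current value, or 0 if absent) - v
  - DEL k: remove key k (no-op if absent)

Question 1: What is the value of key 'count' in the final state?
Track key 'count' through all 11 events:
  event 1 (t=4: SET max = 41): count unchanged
  event 2 (t=14: SET total = 27): count unchanged
  event 3 (t=18: SET max = 33): count unchanged
  event 4 (t=19: INC max by 13): count unchanged
  event 5 (t=29: SET max = 18): count unchanged
  event 6 (t=31: SET count = 37): count (absent) -> 37
  event 7 (t=35: INC count by 5): count 37 -> 42
  event 8 (t=43: SET max = -4): count unchanged
  event 9 (t=45: INC max by 6): count unchanged
  event 10 (t=53: SET total = 43): count unchanged
  event 11 (t=60: DEC max by 10): count unchanged
Final: count = 42

Answer: 42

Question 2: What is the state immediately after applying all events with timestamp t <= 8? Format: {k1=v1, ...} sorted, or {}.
Answer: {max=41}

Derivation:
Apply events with t <= 8 (1 events):
  after event 1 (t=4: SET max = 41): {max=41}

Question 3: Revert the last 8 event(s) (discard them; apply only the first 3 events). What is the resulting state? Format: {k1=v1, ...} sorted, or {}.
Answer: {max=33, total=27}

Derivation:
Keep first 3 events (discard last 8):
  after event 1 (t=4: SET max = 41): {max=41}
  after event 2 (t=14: SET total = 27): {max=41, total=27}
  after event 3 (t=18: SET max = 33): {max=33, total=27}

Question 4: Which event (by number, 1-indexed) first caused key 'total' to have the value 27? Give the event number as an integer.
Looking for first event where total becomes 27:
  event 2: total (absent) -> 27  <-- first match

Answer: 2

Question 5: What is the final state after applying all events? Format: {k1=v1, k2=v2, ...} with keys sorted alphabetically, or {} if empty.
  after event 1 (t=4: SET max = 41): {max=41}
  after event 2 (t=14: SET total = 27): {max=41, total=27}
  after event 3 (t=18: SET max = 33): {max=33, total=27}
  after event 4 (t=19: INC max by 13): {max=46, total=27}
  after event 5 (t=29: SET max = 18): {max=18, total=27}
  after event 6 (t=31: SET count = 37): {count=37, max=18, total=27}
  after event 7 (t=35: INC count by 5): {count=42, max=18, total=27}
  after event 8 (t=43: SET max = -4): {count=42, max=-4, total=27}
  after event 9 (t=45: INC max by 6): {count=42, max=2, total=27}
  after event 10 (t=53: SET total = 43): {count=42, max=2, total=43}
  after event 11 (t=60: DEC max by 10): {count=42, max=-8, total=43}

Answer: {count=42, max=-8, total=43}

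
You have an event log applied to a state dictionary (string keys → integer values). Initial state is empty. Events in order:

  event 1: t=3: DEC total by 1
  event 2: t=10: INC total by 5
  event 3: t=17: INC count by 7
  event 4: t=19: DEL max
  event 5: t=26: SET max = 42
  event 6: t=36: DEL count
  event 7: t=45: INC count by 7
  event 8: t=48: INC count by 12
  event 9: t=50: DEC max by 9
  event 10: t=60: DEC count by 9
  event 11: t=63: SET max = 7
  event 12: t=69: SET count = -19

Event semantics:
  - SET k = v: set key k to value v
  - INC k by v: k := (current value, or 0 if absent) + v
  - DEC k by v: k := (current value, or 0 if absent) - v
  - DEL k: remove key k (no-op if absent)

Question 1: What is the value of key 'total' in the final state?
Answer: 4

Derivation:
Track key 'total' through all 12 events:
  event 1 (t=3: DEC total by 1): total (absent) -> -1
  event 2 (t=10: INC total by 5): total -1 -> 4
  event 3 (t=17: INC count by 7): total unchanged
  event 4 (t=19: DEL max): total unchanged
  event 5 (t=26: SET max = 42): total unchanged
  event 6 (t=36: DEL count): total unchanged
  event 7 (t=45: INC count by 7): total unchanged
  event 8 (t=48: INC count by 12): total unchanged
  event 9 (t=50: DEC max by 9): total unchanged
  event 10 (t=60: DEC count by 9): total unchanged
  event 11 (t=63: SET max = 7): total unchanged
  event 12 (t=69: SET count = -19): total unchanged
Final: total = 4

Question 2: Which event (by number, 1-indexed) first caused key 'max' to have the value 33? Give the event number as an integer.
Answer: 9

Derivation:
Looking for first event where max becomes 33:
  event 5: max = 42
  event 6: max = 42
  event 7: max = 42
  event 8: max = 42
  event 9: max 42 -> 33  <-- first match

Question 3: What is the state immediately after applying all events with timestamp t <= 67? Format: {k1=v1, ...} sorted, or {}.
Apply events with t <= 67 (11 events):
  after event 1 (t=3: DEC total by 1): {total=-1}
  after event 2 (t=10: INC total by 5): {total=4}
  after event 3 (t=17: INC count by 7): {count=7, total=4}
  after event 4 (t=19: DEL max): {count=7, total=4}
  after event 5 (t=26: SET max = 42): {count=7, max=42, total=4}
  after event 6 (t=36: DEL count): {max=42, total=4}
  after event 7 (t=45: INC count by 7): {count=7, max=42, total=4}
  after event 8 (t=48: INC count by 12): {count=19, max=42, total=4}
  after event 9 (t=50: DEC max by 9): {count=19, max=33, total=4}
  after event 10 (t=60: DEC count by 9): {count=10, max=33, total=4}
  after event 11 (t=63: SET max = 7): {count=10, max=7, total=4}

Answer: {count=10, max=7, total=4}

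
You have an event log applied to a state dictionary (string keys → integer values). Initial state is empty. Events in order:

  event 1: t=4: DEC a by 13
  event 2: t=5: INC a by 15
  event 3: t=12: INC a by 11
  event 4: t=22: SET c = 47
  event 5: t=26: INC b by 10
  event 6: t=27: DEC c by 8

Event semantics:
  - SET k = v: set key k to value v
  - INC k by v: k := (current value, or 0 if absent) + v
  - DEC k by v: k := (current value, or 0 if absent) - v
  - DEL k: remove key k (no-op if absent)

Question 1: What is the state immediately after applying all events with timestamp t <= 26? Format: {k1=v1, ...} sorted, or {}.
Answer: {a=13, b=10, c=47}

Derivation:
Apply events with t <= 26 (5 events):
  after event 1 (t=4: DEC a by 13): {a=-13}
  after event 2 (t=5: INC a by 15): {a=2}
  after event 3 (t=12: INC a by 11): {a=13}
  after event 4 (t=22: SET c = 47): {a=13, c=47}
  after event 5 (t=26: INC b by 10): {a=13, b=10, c=47}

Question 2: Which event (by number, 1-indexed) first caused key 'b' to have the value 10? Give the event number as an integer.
Answer: 5

Derivation:
Looking for first event where b becomes 10:
  event 5: b (absent) -> 10  <-- first match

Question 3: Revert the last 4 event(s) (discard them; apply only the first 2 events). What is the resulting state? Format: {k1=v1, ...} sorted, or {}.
Answer: {a=2}

Derivation:
Keep first 2 events (discard last 4):
  after event 1 (t=4: DEC a by 13): {a=-13}
  after event 2 (t=5: INC a by 15): {a=2}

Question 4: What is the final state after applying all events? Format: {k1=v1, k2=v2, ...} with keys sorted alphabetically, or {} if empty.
  after event 1 (t=4: DEC a by 13): {a=-13}
  after event 2 (t=5: INC a by 15): {a=2}
  after event 3 (t=12: INC a by 11): {a=13}
  after event 4 (t=22: SET c = 47): {a=13, c=47}
  after event 5 (t=26: INC b by 10): {a=13, b=10, c=47}
  after event 6 (t=27: DEC c by 8): {a=13, b=10, c=39}

Answer: {a=13, b=10, c=39}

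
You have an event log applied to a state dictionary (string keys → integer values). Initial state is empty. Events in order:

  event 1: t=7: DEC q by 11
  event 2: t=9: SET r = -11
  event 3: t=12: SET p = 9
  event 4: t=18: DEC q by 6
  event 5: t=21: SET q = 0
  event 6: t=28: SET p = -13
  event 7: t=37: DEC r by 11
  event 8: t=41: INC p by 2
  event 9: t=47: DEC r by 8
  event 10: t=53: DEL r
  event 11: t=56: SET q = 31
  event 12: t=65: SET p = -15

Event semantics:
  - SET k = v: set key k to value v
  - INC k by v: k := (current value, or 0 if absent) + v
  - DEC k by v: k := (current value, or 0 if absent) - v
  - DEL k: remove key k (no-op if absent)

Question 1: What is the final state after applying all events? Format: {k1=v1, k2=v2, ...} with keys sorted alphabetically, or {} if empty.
  after event 1 (t=7: DEC q by 11): {q=-11}
  after event 2 (t=9: SET r = -11): {q=-11, r=-11}
  after event 3 (t=12: SET p = 9): {p=9, q=-11, r=-11}
  after event 4 (t=18: DEC q by 6): {p=9, q=-17, r=-11}
  after event 5 (t=21: SET q = 0): {p=9, q=0, r=-11}
  after event 6 (t=28: SET p = -13): {p=-13, q=0, r=-11}
  after event 7 (t=37: DEC r by 11): {p=-13, q=0, r=-22}
  after event 8 (t=41: INC p by 2): {p=-11, q=0, r=-22}
  after event 9 (t=47: DEC r by 8): {p=-11, q=0, r=-30}
  after event 10 (t=53: DEL r): {p=-11, q=0}
  after event 11 (t=56: SET q = 31): {p=-11, q=31}
  after event 12 (t=65: SET p = -15): {p=-15, q=31}

Answer: {p=-15, q=31}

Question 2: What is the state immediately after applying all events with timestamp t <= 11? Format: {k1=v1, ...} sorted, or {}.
Answer: {q=-11, r=-11}

Derivation:
Apply events with t <= 11 (2 events):
  after event 1 (t=7: DEC q by 11): {q=-11}
  after event 2 (t=9: SET r = -11): {q=-11, r=-11}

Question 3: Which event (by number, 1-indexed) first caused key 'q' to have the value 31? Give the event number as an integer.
Answer: 11

Derivation:
Looking for first event where q becomes 31:
  event 1: q = -11
  event 2: q = -11
  event 3: q = -11
  event 4: q = -17
  event 5: q = 0
  event 6: q = 0
  event 7: q = 0
  event 8: q = 0
  event 9: q = 0
  event 10: q = 0
  event 11: q 0 -> 31  <-- first match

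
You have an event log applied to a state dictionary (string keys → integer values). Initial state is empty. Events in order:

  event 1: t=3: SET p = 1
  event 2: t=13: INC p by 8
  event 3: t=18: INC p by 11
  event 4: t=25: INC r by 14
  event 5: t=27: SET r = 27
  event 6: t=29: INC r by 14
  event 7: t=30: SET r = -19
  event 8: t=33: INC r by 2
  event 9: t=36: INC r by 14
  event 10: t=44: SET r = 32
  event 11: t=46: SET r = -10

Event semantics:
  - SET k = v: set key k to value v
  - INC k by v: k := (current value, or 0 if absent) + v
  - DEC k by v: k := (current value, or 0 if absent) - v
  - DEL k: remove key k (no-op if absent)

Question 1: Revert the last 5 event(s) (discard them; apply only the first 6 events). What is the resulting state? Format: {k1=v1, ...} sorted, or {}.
Answer: {p=20, r=41}

Derivation:
Keep first 6 events (discard last 5):
  after event 1 (t=3: SET p = 1): {p=1}
  after event 2 (t=13: INC p by 8): {p=9}
  after event 3 (t=18: INC p by 11): {p=20}
  after event 4 (t=25: INC r by 14): {p=20, r=14}
  after event 5 (t=27: SET r = 27): {p=20, r=27}
  after event 6 (t=29: INC r by 14): {p=20, r=41}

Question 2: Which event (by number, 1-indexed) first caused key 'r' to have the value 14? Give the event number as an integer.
Looking for first event where r becomes 14:
  event 4: r (absent) -> 14  <-- first match

Answer: 4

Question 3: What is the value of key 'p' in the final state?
Track key 'p' through all 11 events:
  event 1 (t=3: SET p = 1): p (absent) -> 1
  event 2 (t=13: INC p by 8): p 1 -> 9
  event 3 (t=18: INC p by 11): p 9 -> 20
  event 4 (t=25: INC r by 14): p unchanged
  event 5 (t=27: SET r = 27): p unchanged
  event 6 (t=29: INC r by 14): p unchanged
  event 7 (t=30: SET r = -19): p unchanged
  event 8 (t=33: INC r by 2): p unchanged
  event 9 (t=36: INC r by 14): p unchanged
  event 10 (t=44: SET r = 32): p unchanged
  event 11 (t=46: SET r = -10): p unchanged
Final: p = 20

Answer: 20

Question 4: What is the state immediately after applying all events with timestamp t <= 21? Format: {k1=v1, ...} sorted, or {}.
Answer: {p=20}

Derivation:
Apply events with t <= 21 (3 events):
  after event 1 (t=3: SET p = 1): {p=1}
  after event 2 (t=13: INC p by 8): {p=9}
  after event 3 (t=18: INC p by 11): {p=20}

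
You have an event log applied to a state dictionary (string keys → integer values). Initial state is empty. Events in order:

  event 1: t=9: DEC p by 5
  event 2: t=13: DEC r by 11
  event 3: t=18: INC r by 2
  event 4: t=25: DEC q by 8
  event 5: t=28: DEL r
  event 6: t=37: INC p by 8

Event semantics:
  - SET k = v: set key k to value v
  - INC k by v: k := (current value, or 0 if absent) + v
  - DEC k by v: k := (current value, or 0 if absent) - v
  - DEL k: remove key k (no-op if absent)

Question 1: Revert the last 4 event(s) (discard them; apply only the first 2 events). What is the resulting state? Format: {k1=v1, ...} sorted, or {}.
Keep first 2 events (discard last 4):
  after event 1 (t=9: DEC p by 5): {p=-5}
  after event 2 (t=13: DEC r by 11): {p=-5, r=-11}

Answer: {p=-5, r=-11}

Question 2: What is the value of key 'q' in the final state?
Answer: -8

Derivation:
Track key 'q' through all 6 events:
  event 1 (t=9: DEC p by 5): q unchanged
  event 2 (t=13: DEC r by 11): q unchanged
  event 3 (t=18: INC r by 2): q unchanged
  event 4 (t=25: DEC q by 8): q (absent) -> -8
  event 5 (t=28: DEL r): q unchanged
  event 6 (t=37: INC p by 8): q unchanged
Final: q = -8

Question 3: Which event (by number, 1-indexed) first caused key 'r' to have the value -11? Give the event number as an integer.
Answer: 2

Derivation:
Looking for first event where r becomes -11:
  event 2: r (absent) -> -11  <-- first match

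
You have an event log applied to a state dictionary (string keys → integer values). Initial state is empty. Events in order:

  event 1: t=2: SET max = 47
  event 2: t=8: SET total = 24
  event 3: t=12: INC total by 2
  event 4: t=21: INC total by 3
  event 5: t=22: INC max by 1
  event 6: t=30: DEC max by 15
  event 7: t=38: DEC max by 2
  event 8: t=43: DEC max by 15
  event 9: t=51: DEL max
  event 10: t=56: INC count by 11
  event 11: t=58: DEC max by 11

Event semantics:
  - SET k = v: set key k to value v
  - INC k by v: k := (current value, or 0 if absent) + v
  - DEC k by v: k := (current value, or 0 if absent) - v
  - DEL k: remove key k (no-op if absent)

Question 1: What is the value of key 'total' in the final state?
Answer: 29

Derivation:
Track key 'total' through all 11 events:
  event 1 (t=2: SET max = 47): total unchanged
  event 2 (t=8: SET total = 24): total (absent) -> 24
  event 3 (t=12: INC total by 2): total 24 -> 26
  event 4 (t=21: INC total by 3): total 26 -> 29
  event 5 (t=22: INC max by 1): total unchanged
  event 6 (t=30: DEC max by 15): total unchanged
  event 7 (t=38: DEC max by 2): total unchanged
  event 8 (t=43: DEC max by 15): total unchanged
  event 9 (t=51: DEL max): total unchanged
  event 10 (t=56: INC count by 11): total unchanged
  event 11 (t=58: DEC max by 11): total unchanged
Final: total = 29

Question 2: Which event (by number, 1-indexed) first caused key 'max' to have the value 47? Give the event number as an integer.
Answer: 1

Derivation:
Looking for first event where max becomes 47:
  event 1: max (absent) -> 47  <-- first match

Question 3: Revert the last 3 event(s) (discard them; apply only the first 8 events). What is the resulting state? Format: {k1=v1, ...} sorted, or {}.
Answer: {max=16, total=29}

Derivation:
Keep first 8 events (discard last 3):
  after event 1 (t=2: SET max = 47): {max=47}
  after event 2 (t=8: SET total = 24): {max=47, total=24}
  after event 3 (t=12: INC total by 2): {max=47, total=26}
  after event 4 (t=21: INC total by 3): {max=47, total=29}
  after event 5 (t=22: INC max by 1): {max=48, total=29}
  after event 6 (t=30: DEC max by 15): {max=33, total=29}
  after event 7 (t=38: DEC max by 2): {max=31, total=29}
  after event 8 (t=43: DEC max by 15): {max=16, total=29}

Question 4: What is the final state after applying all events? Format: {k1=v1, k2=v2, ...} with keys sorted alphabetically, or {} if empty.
  after event 1 (t=2: SET max = 47): {max=47}
  after event 2 (t=8: SET total = 24): {max=47, total=24}
  after event 3 (t=12: INC total by 2): {max=47, total=26}
  after event 4 (t=21: INC total by 3): {max=47, total=29}
  after event 5 (t=22: INC max by 1): {max=48, total=29}
  after event 6 (t=30: DEC max by 15): {max=33, total=29}
  after event 7 (t=38: DEC max by 2): {max=31, total=29}
  after event 8 (t=43: DEC max by 15): {max=16, total=29}
  after event 9 (t=51: DEL max): {total=29}
  after event 10 (t=56: INC count by 11): {count=11, total=29}
  after event 11 (t=58: DEC max by 11): {count=11, max=-11, total=29}

Answer: {count=11, max=-11, total=29}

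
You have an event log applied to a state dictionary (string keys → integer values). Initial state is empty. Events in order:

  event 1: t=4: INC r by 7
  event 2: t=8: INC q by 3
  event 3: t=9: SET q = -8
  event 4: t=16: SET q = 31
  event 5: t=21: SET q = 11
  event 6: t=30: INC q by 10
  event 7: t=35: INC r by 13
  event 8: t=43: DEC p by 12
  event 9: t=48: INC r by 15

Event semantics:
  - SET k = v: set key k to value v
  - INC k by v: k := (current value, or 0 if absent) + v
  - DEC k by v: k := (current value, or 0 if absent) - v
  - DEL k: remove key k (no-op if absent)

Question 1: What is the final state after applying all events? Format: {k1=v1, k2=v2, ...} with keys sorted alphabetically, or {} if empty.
Answer: {p=-12, q=21, r=35}

Derivation:
  after event 1 (t=4: INC r by 7): {r=7}
  after event 2 (t=8: INC q by 3): {q=3, r=7}
  after event 3 (t=9: SET q = -8): {q=-8, r=7}
  after event 4 (t=16: SET q = 31): {q=31, r=7}
  after event 5 (t=21: SET q = 11): {q=11, r=7}
  after event 6 (t=30: INC q by 10): {q=21, r=7}
  after event 7 (t=35: INC r by 13): {q=21, r=20}
  after event 8 (t=43: DEC p by 12): {p=-12, q=21, r=20}
  after event 9 (t=48: INC r by 15): {p=-12, q=21, r=35}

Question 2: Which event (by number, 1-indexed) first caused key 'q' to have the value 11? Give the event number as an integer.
Looking for first event where q becomes 11:
  event 2: q = 3
  event 3: q = -8
  event 4: q = 31
  event 5: q 31 -> 11  <-- first match

Answer: 5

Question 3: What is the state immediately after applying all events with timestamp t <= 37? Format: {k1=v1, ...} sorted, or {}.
Apply events with t <= 37 (7 events):
  after event 1 (t=4: INC r by 7): {r=7}
  after event 2 (t=8: INC q by 3): {q=3, r=7}
  after event 3 (t=9: SET q = -8): {q=-8, r=7}
  after event 4 (t=16: SET q = 31): {q=31, r=7}
  after event 5 (t=21: SET q = 11): {q=11, r=7}
  after event 6 (t=30: INC q by 10): {q=21, r=7}
  after event 7 (t=35: INC r by 13): {q=21, r=20}

Answer: {q=21, r=20}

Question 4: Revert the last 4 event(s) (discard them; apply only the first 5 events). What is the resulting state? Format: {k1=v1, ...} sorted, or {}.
Keep first 5 events (discard last 4):
  after event 1 (t=4: INC r by 7): {r=7}
  after event 2 (t=8: INC q by 3): {q=3, r=7}
  after event 3 (t=9: SET q = -8): {q=-8, r=7}
  after event 4 (t=16: SET q = 31): {q=31, r=7}
  after event 5 (t=21: SET q = 11): {q=11, r=7}

Answer: {q=11, r=7}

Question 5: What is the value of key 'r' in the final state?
Answer: 35

Derivation:
Track key 'r' through all 9 events:
  event 1 (t=4: INC r by 7): r (absent) -> 7
  event 2 (t=8: INC q by 3): r unchanged
  event 3 (t=9: SET q = -8): r unchanged
  event 4 (t=16: SET q = 31): r unchanged
  event 5 (t=21: SET q = 11): r unchanged
  event 6 (t=30: INC q by 10): r unchanged
  event 7 (t=35: INC r by 13): r 7 -> 20
  event 8 (t=43: DEC p by 12): r unchanged
  event 9 (t=48: INC r by 15): r 20 -> 35
Final: r = 35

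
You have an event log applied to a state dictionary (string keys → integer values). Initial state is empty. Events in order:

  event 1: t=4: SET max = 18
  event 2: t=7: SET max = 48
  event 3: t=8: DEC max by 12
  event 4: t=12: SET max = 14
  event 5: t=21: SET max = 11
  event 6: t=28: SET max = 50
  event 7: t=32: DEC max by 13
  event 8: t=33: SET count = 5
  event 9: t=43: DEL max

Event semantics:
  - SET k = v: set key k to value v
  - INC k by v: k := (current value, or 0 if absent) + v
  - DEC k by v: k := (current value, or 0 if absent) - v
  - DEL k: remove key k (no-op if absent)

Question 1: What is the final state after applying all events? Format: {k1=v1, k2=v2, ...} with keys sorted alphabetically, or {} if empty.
  after event 1 (t=4: SET max = 18): {max=18}
  after event 2 (t=7: SET max = 48): {max=48}
  after event 3 (t=8: DEC max by 12): {max=36}
  after event 4 (t=12: SET max = 14): {max=14}
  after event 5 (t=21: SET max = 11): {max=11}
  after event 6 (t=28: SET max = 50): {max=50}
  after event 7 (t=32: DEC max by 13): {max=37}
  after event 8 (t=33: SET count = 5): {count=5, max=37}
  after event 9 (t=43: DEL max): {count=5}

Answer: {count=5}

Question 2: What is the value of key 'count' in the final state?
Track key 'count' through all 9 events:
  event 1 (t=4: SET max = 18): count unchanged
  event 2 (t=7: SET max = 48): count unchanged
  event 3 (t=8: DEC max by 12): count unchanged
  event 4 (t=12: SET max = 14): count unchanged
  event 5 (t=21: SET max = 11): count unchanged
  event 6 (t=28: SET max = 50): count unchanged
  event 7 (t=32: DEC max by 13): count unchanged
  event 8 (t=33: SET count = 5): count (absent) -> 5
  event 9 (t=43: DEL max): count unchanged
Final: count = 5

Answer: 5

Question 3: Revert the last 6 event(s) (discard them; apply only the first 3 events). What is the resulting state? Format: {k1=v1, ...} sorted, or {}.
Answer: {max=36}

Derivation:
Keep first 3 events (discard last 6):
  after event 1 (t=4: SET max = 18): {max=18}
  after event 2 (t=7: SET max = 48): {max=48}
  after event 3 (t=8: DEC max by 12): {max=36}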